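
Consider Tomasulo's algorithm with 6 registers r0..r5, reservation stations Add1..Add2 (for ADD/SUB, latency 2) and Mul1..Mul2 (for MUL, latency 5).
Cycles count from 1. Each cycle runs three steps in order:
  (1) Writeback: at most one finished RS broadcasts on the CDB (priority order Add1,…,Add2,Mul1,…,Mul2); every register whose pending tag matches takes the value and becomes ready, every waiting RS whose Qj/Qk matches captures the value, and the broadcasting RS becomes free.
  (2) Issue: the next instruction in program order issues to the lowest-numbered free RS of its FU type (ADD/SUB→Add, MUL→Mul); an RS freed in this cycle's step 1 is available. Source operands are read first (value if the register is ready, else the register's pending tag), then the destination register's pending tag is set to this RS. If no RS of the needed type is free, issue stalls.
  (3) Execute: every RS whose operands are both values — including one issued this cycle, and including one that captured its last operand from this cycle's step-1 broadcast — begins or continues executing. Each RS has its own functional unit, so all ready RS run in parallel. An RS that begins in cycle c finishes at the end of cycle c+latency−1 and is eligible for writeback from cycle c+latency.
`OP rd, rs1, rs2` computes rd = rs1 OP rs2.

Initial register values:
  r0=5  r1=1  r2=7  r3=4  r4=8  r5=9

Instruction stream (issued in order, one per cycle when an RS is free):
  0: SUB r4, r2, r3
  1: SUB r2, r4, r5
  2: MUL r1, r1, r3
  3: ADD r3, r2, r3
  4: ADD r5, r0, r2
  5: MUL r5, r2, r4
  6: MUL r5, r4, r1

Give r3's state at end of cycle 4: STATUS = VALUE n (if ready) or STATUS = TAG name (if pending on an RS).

cycle 1: issue SUB r4<-Add1 // r0:5,r1:1,r2:7,r3:4,r4:Add1,r5:9
cycle 2: issue SUB r2<-Add2 // r0:5,r1:1,r2:Add2,r3:4,r4:Add1,r5:9
cycle 3: CDB Add1=3; issue MUL r1<-Mul1 // r0:5,r1:Mul1,r2:Add2,r3:4,r4:3,r5:9
cycle 4: issue ADD r3<-Add1 // r0:5,r1:Mul1,r2:Add2,r3:Add1,r4:3,r5:9

STATUS = TAG Add1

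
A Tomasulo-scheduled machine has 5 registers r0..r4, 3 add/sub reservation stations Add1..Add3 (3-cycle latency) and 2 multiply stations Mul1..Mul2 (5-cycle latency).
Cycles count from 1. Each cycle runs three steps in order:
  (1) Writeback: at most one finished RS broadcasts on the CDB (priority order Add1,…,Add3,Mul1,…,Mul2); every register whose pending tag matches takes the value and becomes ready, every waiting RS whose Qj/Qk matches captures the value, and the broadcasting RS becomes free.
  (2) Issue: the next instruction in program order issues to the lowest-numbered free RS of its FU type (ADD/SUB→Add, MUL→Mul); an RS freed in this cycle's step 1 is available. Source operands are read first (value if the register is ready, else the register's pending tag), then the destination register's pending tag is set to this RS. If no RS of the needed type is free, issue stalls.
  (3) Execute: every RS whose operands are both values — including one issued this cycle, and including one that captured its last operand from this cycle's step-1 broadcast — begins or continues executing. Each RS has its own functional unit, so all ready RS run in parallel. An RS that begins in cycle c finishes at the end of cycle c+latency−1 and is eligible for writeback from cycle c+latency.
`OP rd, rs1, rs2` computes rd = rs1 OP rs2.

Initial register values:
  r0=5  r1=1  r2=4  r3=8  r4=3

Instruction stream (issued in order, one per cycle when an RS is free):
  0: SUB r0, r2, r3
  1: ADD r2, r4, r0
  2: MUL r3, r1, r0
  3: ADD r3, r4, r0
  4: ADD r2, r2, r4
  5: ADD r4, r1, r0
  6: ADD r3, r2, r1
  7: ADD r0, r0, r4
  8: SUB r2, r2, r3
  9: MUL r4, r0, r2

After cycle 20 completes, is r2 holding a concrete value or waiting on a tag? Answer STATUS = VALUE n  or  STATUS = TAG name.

STATUS = VALUE -1

  c1: issue SUB r0<-Add1  regs: r0:Add1,r1:1,r2:4,r3:8,r4:3
  c2: issue ADD r2<-Add2  regs: r0:Add1,r1:1,r2:Add2,r3:8,r4:3
  c3: issue MUL r3<-Mul1  regs: r0:Add1,r1:1,r2:Add2,r3:Mul1,r4:3
  c4: CDB Add1=-4; issue ADD r3<-Add1  regs: r0:-4,r1:1,r2:Add2,r3:Add1,r4:3
  c5: issue ADD r2<-Add3  regs: r0:-4,r1:1,r2:Add3,r3:Add1,r4:3
  c6: stall  regs: r0:-4,r1:1,r2:Add3,r3:Add1,r4:3
  c7: CDB Add1=-1; issue ADD r4<-Add1  regs: r0:-4,r1:1,r2:Add3,r3:-1,r4:Add1
  c8: CDB Add2=-1; issue ADD r3<-Add2  regs: r0:-4,r1:1,r2:Add3,r3:Add2,r4:Add1
  c9: CDB Mul1=-4; stall  regs: r0:-4,r1:1,r2:Add3,r3:Add2,r4:Add1
  c10: CDB Add1=-3; issue ADD r0<-Add1  regs: r0:Add1,r1:1,r2:Add3,r3:Add2,r4:-3
  c11: CDB Add3=2; issue SUB r2<-Add3  regs: r0:Add1,r1:1,r2:Add3,r3:Add2,r4:-3
  c12: issue MUL r4<-Mul1  regs: r0:Add1,r1:1,r2:Add3,r3:Add2,r4:Mul1
  c13: CDB Add1=-7  regs: r0:-7,r1:1,r2:Add3,r3:Add2,r4:Mul1
  c14: CDB Add2=3  regs: r0:-7,r1:1,r2:Add3,r3:3,r4:Mul1
  c15: -  regs: r0:-7,r1:1,r2:Add3,r3:3,r4:Mul1
  c16: -  regs: r0:-7,r1:1,r2:Add3,r3:3,r4:Mul1
  c17: CDB Add3=-1  regs: r0:-7,r1:1,r2:-1,r3:3,r4:Mul1
  c18: -  regs: r0:-7,r1:1,r2:-1,r3:3,r4:Mul1
  c19: -  regs: r0:-7,r1:1,r2:-1,r3:3,r4:Mul1
  c20: -  regs: r0:-7,r1:1,r2:-1,r3:3,r4:Mul1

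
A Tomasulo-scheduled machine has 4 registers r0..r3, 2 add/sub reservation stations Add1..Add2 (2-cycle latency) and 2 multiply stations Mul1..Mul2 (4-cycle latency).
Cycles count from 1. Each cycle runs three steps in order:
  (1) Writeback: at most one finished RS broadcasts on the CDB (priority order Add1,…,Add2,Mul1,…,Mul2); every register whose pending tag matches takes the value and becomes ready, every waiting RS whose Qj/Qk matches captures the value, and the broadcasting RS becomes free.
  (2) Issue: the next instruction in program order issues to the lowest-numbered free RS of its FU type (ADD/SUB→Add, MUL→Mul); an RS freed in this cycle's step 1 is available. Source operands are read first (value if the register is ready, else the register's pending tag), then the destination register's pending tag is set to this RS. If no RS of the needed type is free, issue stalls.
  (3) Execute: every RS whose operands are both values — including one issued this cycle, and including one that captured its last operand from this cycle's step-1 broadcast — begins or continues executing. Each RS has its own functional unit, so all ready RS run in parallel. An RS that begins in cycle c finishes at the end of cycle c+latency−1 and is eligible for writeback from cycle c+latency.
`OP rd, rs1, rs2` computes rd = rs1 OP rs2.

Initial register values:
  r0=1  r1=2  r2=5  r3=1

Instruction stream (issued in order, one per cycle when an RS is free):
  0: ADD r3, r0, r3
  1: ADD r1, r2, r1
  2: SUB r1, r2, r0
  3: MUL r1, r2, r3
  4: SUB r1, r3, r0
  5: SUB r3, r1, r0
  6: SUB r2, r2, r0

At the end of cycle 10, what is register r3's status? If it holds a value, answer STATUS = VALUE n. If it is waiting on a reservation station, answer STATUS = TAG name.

c1: issue ADD r3<-Add1 | r0:1,r1:2,r2:5,r3:Add1
c2: issue ADD r1<-Add2 | r0:1,r1:Add2,r2:5,r3:Add1
c3: CDB Add1=2; issue SUB r1<-Add1 | r0:1,r1:Add1,r2:5,r3:2
c4: CDB Add2=7; issue MUL r1<-Mul1 | r0:1,r1:Mul1,r2:5,r3:2
c5: CDB Add1=4; issue SUB r1<-Add1 | r0:1,r1:Add1,r2:5,r3:2
c6: issue SUB r3<-Add2 | r0:1,r1:Add1,r2:5,r3:Add2
c7: CDB Add1=1; issue SUB r2<-Add1 | r0:1,r1:1,r2:Add1,r3:Add2
c8: CDB Mul1=10 | r0:1,r1:1,r2:Add1,r3:Add2
c9: CDB Add1=4 | r0:1,r1:1,r2:4,r3:Add2
c10: CDB Add2=0 | r0:1,r1:1,r2:4,r3:0

STATUS = VALUE 0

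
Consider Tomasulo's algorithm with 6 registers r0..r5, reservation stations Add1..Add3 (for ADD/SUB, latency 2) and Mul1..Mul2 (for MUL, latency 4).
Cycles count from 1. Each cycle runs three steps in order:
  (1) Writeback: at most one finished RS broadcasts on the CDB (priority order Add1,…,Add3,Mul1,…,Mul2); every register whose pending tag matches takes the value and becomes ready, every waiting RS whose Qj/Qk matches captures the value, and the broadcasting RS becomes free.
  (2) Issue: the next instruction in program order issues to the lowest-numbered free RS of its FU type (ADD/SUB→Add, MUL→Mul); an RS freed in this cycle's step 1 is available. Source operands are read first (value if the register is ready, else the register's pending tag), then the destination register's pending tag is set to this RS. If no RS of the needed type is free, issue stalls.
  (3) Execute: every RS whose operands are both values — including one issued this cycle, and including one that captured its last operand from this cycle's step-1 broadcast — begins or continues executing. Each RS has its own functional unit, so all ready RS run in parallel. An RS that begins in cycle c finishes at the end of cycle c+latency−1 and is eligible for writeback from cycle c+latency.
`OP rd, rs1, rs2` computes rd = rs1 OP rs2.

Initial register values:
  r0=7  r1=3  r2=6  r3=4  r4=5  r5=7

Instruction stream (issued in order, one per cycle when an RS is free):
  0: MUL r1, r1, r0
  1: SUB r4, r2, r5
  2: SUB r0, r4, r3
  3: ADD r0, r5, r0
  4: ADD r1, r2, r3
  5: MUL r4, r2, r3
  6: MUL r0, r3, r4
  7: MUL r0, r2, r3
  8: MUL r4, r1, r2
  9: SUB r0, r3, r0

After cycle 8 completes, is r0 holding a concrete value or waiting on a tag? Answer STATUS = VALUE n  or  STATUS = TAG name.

STATUS = TAG Mul2

c1: issue MUL r1<-Mul1 | r0:7,r1:Mul1,r2:6,r3:4,r4:5,r5:7
c2: issue SUB r4<-Add1 | r0:7,r1:Mul1,r2:6,r3:4,r4:Add1,r5:7
c3: issue SUB r0<-Add2 | r0:Add2,r1:Mul1,r2:6,r3:4,r4:Add1,r5:7
c4: CDB Add1=-1; issue ADD r0<-Add1 | r0:Add1,r1:Mul1,r2:6,r3:4,r4:-1,r5:7
c5: CDB Mul1=21; issue ADD r1<-Add3 | r0:Add1,r1:Add3,r2:6,r3:4,r4:-1,r5:7
c6: CDB Add2=-5; issue MUL r4<-Mul1 | r0:Add1,r1:Add3,r2:6,r3:4,r4:Mul1,r5:7
c7: CDB Add3=10; issue MUL r0<-Mul2 | r0:Mul2,r1:10,r2:6,r3:4,r4:Mul1,r5:7
c8: CDB Add1=2; stall | r0:Mul2,r1:10,r2:6,r3:4,r4:Mul1,r5:7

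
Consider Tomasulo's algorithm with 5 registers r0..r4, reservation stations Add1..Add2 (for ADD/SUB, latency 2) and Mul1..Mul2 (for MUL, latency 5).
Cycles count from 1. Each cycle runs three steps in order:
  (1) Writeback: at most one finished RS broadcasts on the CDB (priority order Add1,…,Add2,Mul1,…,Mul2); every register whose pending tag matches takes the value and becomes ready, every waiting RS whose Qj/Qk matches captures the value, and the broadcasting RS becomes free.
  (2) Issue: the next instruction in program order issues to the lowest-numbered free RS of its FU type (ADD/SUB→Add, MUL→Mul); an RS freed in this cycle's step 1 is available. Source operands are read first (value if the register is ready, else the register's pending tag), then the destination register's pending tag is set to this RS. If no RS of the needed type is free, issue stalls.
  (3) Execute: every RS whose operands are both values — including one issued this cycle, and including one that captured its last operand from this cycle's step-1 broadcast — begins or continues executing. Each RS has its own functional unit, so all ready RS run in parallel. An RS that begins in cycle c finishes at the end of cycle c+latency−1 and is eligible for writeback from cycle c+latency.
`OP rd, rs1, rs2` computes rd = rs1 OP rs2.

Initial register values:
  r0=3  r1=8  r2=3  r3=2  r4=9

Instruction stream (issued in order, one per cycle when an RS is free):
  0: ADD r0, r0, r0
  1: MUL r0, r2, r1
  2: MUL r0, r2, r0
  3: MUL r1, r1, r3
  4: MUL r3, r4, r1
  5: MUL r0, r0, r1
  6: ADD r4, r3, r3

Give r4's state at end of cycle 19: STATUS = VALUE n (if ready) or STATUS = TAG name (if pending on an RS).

STATUS = VALUE 288

c1: issue ADD r0<-Add1 | r0:Add1,r1:8,r2:3,r3:2,r4:9
c2: issue MUL r0<-Mul1 | r0:Mul1,r1:8,r2:3,r3:2,r4:9
c3: CDB Add1=6; issue MUL r0<-Mul2 | r0:Mul2,r1:8,r2:3,r3:2,r4:9
c4: stall | r0:Mul2,r1:8,r2:3,r3:2,r4:9
c5: stall | r0:Mul2,r1:8,r2:3,r3:2,r4:9
c6: stall | r0:Mul2,r1:8,r2:3,r3:2,r4:9
c7: CDB Mul1=24; issue MUL r1<-Mul1 | r0:Mul2,r1:Mul1,r2:3,r3:2,r4:9
c8: stall | r0:Mul2,r1:Mul1,r2:3,r3:2,r4:9
c9: stall | r0:Mul2,r1:Mul1,r2:3,r3:2,r4:9
c10: stall | r0:Mul2,r1:Mul1,r2:3,r3:2,r4:9
c11: stall | r0:Mul2,r1:Mul1,r2:3,r3:2,r4:9
c12: CDB Mul1=16; issue MUL r3<-Mul1 | r0:Mul2,r1:16,r2:3,r3:Mul1,r4:9
c13: CDB Mul2=72; issue MUL r0<-Mul2 | r0:Mul2,r1:16,r2:3,r3:Mul1,r4:9
c14: issue ADD r4<-Add1 | r0:Mul2,r1:16,r2:3,r3:Mul1,r4:Add1
c15: - | r0:Mul2,r1:16,r2:3,r3:Mul1,r4:Add1
c16: - | r0:Mul2,r1:16,r2:3,r3:Mul1,r4:Add1
c17: CDB Mul1=144 | r0:Mul2,r1:16,r2:3,r3:144,r4:Add1
c18: CDB Mul2=1152 | r0:1152,r1:16,r2:3,r3:144,r4:Add1
c19: CDB Add1=288 | r0:1152,r1:16,r2:3,r3:144,r4:288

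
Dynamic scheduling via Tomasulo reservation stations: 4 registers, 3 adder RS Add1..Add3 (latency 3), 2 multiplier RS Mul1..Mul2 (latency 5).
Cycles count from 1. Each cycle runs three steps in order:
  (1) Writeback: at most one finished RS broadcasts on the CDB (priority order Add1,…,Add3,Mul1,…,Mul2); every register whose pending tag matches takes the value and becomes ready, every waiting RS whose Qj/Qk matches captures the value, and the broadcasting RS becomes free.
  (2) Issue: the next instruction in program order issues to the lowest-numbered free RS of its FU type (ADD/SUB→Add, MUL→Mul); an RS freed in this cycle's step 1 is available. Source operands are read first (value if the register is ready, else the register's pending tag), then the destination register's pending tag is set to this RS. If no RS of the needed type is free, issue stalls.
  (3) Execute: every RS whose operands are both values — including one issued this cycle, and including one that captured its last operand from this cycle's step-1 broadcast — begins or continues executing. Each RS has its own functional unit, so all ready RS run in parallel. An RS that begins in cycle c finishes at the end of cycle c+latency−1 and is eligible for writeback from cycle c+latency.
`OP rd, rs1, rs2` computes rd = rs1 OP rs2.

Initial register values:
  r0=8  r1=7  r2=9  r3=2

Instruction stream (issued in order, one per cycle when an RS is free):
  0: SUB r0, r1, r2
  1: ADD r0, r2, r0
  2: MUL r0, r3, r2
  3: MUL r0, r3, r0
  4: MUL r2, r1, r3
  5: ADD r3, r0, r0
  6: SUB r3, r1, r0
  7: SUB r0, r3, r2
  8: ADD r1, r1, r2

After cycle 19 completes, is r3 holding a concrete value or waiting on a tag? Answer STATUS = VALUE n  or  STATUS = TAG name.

  c1: issue SUB r0<-Add1  regs: r0:Add1,r1:7,r2:9,r3:2
  c2: issue ADD r0<-Add2  regs: r0:Add2,r1:7,r2:9,r3:2
  c3: issue MUL r0<-Mul1  regs: r0:Mul1,r1:7,r2:9,r3:2
  c4: CDB Add1=-2; issue MUL r0<-Mul2  regs: r0:Mul2,r1:7,r2:9,r3:2
  c5: stall  regs: r0:Mul2,r1:7,r2:9,r3:2
  c6: stall  regs: r0:Mul2,r1:7,r2:9,r3:2
  c7: CDB Add2=7; stall  regs: r0:Mul2,r1:7,r2:9,r3:2
  c8: CDB Mul1=18; issue MUL r2<-Mul1  regs: r0:Mul2,r1:7,r2:Mul1,r3:2
  c9: issue ADD r3<-Add1  regs: r0:Mul2,r1:7,r2:Mul1,r3:Add1
  c10: issue SUB r3<-Add2  regs: r0:Mul2,r1:7,r2:Mul1,r3:Add2
  c11: issue SUB r0<-Add3  regs: r0:Add3,r1:7,r2:Mul1,r3:Add2
  c12: stall  regs: r0:Add3,r1:7,r2:Mul1,r3:Add2
  c13: CDB Mul1=14; stall  regs: r0:Add3,r1:7,r2:14,r3:Add2
  c14: CDB Mul2=36; stall  regs: r0:Add3,r1:7,r2:14,r3:Add2
  c15: stall  regs: r0:Add3,r1:7,r2:14,r3:Add2
  c16: stall  regs: r0:Add3,r1:7,r2:14,r3:Add2
  c17: CDB Add1=72; issue ADD r1<-Add1  regs: r0:Add3,r1:Add1,r2:14,r3:Add2
  c18: CDB Add2=-29  regs: r0:Add3,r1:Add1,r2:14,r3:-29
  c19: -  regs: r0:Add3,r1:Add1,r2:14,r3:-29

STATUS = VALUE -29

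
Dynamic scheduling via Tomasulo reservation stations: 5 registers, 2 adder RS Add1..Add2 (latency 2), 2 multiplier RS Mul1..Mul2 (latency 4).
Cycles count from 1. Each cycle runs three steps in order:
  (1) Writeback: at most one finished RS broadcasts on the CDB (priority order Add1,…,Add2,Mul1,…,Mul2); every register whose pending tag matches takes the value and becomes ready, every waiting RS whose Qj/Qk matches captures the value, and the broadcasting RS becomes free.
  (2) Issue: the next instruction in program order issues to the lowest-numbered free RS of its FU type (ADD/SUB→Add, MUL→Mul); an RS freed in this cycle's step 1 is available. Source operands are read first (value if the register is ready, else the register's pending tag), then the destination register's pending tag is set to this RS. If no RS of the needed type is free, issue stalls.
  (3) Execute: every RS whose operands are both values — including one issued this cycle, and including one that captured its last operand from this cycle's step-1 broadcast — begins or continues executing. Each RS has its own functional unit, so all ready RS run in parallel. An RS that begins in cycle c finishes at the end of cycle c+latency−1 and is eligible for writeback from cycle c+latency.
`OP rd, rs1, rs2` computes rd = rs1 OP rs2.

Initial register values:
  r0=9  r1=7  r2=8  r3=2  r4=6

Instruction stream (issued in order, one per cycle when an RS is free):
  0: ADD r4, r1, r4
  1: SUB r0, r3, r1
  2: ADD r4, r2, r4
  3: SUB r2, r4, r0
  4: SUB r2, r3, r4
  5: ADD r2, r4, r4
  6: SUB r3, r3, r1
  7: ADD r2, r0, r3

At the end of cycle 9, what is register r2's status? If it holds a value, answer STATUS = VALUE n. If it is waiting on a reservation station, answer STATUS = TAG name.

STATUS = TAG Add1

c1: issue ADD r4<-Add1 | r0:9,r1:7,r2:8,r3:2,r4:Add1
c2: issue SUB r0<-Add2 | r0:Add2,r1:7,r2:8,r3:2,r4:Add1
c3: CDB Add1=13; issue ADD r4<-Add1 | r0:Add2,r1:7,r2:8,r3:2,r4:Add1
c4: CDB Add2=-5; issue SUB r2<-Add2 | r0:-5,r1:7,r2:Add2,r3:2,r4:Add1
c5: CDB Add1=21; issue SUB r2<-Add1 | r0:-5,r1:7,r2:Add1,r3:2,r4:21
c6: stall | r0:-5,r1:7,r2:Add1,r3:2,r4:21
c7: CDB Add1=-19; issue ADD r2<-Add1 | r0:-5,r1:7,r2:Add1,r3:2,r4:21
c8: CDB Add2=26; issue SUB r3<-Add2 | r0:-5,r1:7,r2:Add1,r3:Add2,r4:21
c9: CDB Add1=42; issue ADD r2<-Add1 | r0:-5,r1:7,r2:Add1,r3:Add2,r4:21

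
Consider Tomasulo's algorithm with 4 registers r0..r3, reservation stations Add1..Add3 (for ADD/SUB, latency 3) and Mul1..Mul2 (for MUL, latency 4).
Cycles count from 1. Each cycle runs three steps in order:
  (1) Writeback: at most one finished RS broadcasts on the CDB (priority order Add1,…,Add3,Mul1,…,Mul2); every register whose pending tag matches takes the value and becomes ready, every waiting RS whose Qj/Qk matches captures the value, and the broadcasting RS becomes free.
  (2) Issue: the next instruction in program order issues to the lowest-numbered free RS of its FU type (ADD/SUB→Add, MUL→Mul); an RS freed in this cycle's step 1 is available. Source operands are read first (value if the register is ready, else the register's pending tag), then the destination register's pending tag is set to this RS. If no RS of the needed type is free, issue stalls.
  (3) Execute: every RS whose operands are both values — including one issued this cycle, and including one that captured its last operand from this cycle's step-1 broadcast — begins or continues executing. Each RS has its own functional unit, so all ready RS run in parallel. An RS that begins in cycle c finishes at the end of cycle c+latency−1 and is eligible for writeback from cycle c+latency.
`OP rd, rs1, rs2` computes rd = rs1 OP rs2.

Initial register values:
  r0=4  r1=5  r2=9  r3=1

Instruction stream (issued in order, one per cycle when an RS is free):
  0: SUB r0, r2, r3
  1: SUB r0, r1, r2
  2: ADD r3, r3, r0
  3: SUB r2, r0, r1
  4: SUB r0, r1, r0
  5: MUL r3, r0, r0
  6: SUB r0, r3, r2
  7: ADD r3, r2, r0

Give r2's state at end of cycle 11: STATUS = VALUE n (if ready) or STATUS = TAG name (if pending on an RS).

STATUS = VALUE -9

cycle 1: issue SUB r0<-Add1 // r0:Add1,r1:5,r2:9,r3:1
cycle 2: issue SUB r0<-Add2 // r0:Add2,r1:5,r2:9,r3:1
cycle 3: issue ADD r3<-Add3 // r0:Add2,r1:5,r2:9,r3:Add3
cycle 4: CDB Add1=8; issue SUB r2<-Add1 // r0:Add2,r1:5,r2:Add1,r3:Add3
cycle 5: CDB Add2=-4; issue SUB r0<-Add2 // r0:Add2,r1:5,r2:Add1,r3:Add3
cycle 6: issue MUL r3<-Mul1 // r0:Add2,r1:5,r2:Add1,r3:Mul1
cycle 7: stall // r0:Add2,r1:5,r2:Add1,r3:Mul1
cycle 8: CDB Add1=-9; issue SUB r0<-Add1 // r0:Add1,r1:5,r2:-9,r3:Mul1
cycle 9: CDB Add2=9; issue ADD r3<-Add2 // r0:Add1,r1:5,r2:-9,r3:Add2
cycle 10: CDB Add3=-3 // r0:Add1,r1:5,r2:-9,r3:Add2
cycle 11: - // r0:Add1,r1:5,r2:-9,r3:Add2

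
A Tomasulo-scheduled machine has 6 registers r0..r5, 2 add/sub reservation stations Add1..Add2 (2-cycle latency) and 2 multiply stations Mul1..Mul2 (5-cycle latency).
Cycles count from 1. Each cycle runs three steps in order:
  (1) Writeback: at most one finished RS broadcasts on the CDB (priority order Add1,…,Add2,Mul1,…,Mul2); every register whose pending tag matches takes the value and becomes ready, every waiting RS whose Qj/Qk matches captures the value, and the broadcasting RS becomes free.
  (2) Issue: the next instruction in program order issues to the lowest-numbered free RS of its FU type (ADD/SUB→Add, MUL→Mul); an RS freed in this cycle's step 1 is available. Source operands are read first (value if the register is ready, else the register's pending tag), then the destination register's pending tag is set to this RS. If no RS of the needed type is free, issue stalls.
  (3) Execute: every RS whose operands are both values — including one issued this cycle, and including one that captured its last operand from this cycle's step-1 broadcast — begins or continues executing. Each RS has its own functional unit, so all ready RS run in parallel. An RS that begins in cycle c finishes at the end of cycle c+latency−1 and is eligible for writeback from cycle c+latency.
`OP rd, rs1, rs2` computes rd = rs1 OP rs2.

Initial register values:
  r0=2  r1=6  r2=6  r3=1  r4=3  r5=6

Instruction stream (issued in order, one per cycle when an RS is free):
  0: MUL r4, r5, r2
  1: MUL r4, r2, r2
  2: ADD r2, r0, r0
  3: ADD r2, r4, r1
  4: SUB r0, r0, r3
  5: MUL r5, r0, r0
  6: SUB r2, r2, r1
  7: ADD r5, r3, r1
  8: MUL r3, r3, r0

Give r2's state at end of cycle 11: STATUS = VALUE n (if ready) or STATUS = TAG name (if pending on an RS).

STATUS = TAG Add1

cycle 1: issue MUL r4<-Mul1 // r0:2,r1:6,r2:6,r3:1,r4:Mul1,r5:6
cycle 2: issue MUL r4<-Mul2 // r0:2,r1:6,r2:6,r3:1,r4:Mul2,r5:6
cycle 3: issue ADD r2<-Add1 // r0:2,r1:6,r2:Add1,r3:1,r4:Mul2,r5:6
cycle 4: issue ADD r2<-Add2 // r0:2,r1:6,r2:Add2,r3:1,r4:Mul2,r5:6
cycle 5: CDB Add1=4; issue SUB r0<-Add1 // r0:Add1,r1:6,r2:Add2,r3:1,r4:Mul2,r5:6
cycle 6: CDB Mul1=36; issue MUL r5<-Mul1 // r0:Add1,r1:6,r2:Add2,r3:1,r4:Mul2,r5:Mul1
cycle 7: CDB Add1=1; issue SUB r2<-Add1 // r0:1,r1:6,r2:Add1,r3:1,r4:Mul2,r5:Mul1
cycle 8: CDB Mul2=36; stall // r0:1,r1:6,r2:Add1,r3:1,r4:36,r5:Mul1
cycle 9: stall // r0:1,r1:6,r2:Add1,r3:1,r4:36,r5:Mul1
cycle 10: CDB Add2=42; issue ADD r5<-Add2 // r0:1,r1:6,r2:Add1,r3:1,r4:36,r5:Add2
cycle 11: issue MUL r3<-Mul2 // r0:1,r1:6,r2:Add1,r3:Mul2,r4:36,r5:Add2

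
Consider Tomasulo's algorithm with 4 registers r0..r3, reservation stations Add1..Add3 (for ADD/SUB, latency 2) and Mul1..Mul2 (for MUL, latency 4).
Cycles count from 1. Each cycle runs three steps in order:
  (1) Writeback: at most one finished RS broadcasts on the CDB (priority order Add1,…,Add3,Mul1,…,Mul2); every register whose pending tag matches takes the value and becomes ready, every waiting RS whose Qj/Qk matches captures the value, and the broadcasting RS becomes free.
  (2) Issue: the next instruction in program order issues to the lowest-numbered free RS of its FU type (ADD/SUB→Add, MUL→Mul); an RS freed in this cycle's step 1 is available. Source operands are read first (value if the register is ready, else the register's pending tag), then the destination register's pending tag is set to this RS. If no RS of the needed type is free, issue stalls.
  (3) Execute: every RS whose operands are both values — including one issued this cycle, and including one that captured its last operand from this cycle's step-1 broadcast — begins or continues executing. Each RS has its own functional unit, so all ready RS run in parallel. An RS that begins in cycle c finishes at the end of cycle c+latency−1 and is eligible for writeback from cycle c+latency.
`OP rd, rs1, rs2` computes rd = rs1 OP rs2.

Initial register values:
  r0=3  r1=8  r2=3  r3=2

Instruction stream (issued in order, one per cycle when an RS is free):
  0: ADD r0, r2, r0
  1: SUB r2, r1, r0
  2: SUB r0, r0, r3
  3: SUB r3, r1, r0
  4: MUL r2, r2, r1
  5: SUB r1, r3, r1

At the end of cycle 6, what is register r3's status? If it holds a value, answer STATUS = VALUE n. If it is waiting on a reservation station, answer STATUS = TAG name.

cycle 1: issue ADD r0<-Add1 // r0:Add1,r1:8,r2:3,r3:2
cycle 2: issue SUB r2<-Add2 // r0:Add1,r1:8,r2:Add2,r3:2
cycle 3: CDB Add1=6; issue SUB r0<-Add1 // r0:Add1,r1:8,r2:Add2,r3:2
cycle 4: issue SUB r3<-Add3 // r0:Add1,r1:8,r2:Add2,r3:Add3
cycle 5: CDB Add1=4; issue MUL r2<-Mul1 // r0:4,r1:8,r2:Mul1,r3:Add3
cycle 6: CDB Add2=2; issue SUB r1<-Add1 // r0:4,r1:Add1,r2:Mul1,r3:Add3

STATUS = TAG Add3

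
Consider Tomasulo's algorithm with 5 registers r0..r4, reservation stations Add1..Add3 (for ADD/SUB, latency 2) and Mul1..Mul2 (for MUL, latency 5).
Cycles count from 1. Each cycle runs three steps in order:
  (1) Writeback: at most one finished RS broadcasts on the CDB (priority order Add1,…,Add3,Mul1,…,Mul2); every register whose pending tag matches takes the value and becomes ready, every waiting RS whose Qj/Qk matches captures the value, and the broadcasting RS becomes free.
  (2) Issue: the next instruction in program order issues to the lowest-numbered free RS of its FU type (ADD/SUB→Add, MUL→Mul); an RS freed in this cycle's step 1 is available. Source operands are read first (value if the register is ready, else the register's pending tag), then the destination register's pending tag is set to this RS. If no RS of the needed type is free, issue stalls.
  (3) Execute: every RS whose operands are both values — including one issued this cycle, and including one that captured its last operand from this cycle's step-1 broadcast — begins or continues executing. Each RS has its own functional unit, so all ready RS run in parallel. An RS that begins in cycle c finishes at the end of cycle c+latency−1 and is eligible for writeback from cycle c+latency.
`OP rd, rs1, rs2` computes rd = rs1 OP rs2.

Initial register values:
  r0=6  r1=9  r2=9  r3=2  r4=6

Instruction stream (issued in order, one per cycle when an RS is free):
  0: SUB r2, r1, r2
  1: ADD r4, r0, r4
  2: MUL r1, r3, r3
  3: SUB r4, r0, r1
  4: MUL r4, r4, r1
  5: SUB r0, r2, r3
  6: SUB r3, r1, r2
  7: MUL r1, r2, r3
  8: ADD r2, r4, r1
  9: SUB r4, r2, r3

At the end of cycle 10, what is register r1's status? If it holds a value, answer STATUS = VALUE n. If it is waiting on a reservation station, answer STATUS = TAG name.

c1: issue SUB r2<-Add1 | r0:6,r1:9,r2:Add1,r3:2,r4:6
c2: issue ADD r4<-Add2 | r0:6,r1:9,r2:Add1,r3:2,r4:Add2
c3: CDB Add1=0; issue MUL r1<-Mul1 | r0:6,r1:Mul1,r2:0,r3:2,r4:Add2
c4: CDB Add2=12; issue SUB r4<-Add1 | r0:6,r1:Mul1,r2:0,r3:2,r4:Add1
c5: issue MUL r4<-Mul2 | r0:6,r1:Mul1,r2:0,r3:2,r4:Mul2
c6: issue SUB r0<-Add2 | r0:Add2,r1:Mul1,r2:0,r3:2,r4:Mul2
c7: issue SUB r3<-Add3 | r0:Add2,r1:Mul1,r2:0,r3:Add3,r4:Mul2
c8: CDB Add2=-2; stall | r0:-2,r1:Mul1,r2:0,r3:Add3,r4:Mul2
c9: CDB Mul1=4; issue MUL r1<-Mul1 | r0:-2,r1:Mul1,r2:0,r3:Add3,r4:Mul2
c10: issue ADD r2<-Add2 | r0:-2,r1:Mul1,r2:Add2,r3:Add3,r4:Mul2

STATUS = TAG Mul1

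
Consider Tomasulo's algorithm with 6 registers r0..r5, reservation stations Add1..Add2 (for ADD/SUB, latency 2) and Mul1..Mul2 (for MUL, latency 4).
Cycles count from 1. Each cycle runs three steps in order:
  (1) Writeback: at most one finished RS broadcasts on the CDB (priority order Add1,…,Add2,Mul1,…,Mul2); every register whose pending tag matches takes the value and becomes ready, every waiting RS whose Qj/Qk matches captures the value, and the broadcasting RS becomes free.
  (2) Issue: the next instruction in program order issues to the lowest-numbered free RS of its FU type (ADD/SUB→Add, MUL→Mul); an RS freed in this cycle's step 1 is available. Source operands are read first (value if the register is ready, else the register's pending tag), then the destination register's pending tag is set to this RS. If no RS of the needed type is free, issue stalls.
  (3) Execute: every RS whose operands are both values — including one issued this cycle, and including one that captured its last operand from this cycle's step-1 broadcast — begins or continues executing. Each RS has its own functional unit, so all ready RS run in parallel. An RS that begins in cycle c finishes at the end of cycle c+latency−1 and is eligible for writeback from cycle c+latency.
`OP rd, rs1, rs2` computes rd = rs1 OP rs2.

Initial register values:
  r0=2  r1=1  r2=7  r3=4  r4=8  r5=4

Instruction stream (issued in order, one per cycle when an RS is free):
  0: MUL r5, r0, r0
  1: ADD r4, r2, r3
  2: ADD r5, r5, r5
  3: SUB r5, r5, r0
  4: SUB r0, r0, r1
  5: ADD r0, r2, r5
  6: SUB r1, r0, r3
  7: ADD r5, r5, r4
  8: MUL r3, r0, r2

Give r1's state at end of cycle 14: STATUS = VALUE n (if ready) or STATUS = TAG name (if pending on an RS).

cycle 1: issue MUL r5<-Mul1 // r0:2,r1:1,r2:7,r3:4,r4:8,r5:Mul1
cycle 2: issue ADD r4<-Add1 // r0:2,r1:1,r2:7,r3:4,r4:Add1,r5:Mul1
cycle 3: issue ADD r5<-Add2 // r0:2,r1:1,r2:7,r3:4,r4:Add1,r5:Add2
cycle 4: CDB Add1=11; issue SUB r5<-Add1 // r0:2,r1:1,r2:7,r3:4,r4:11,r5:Add1
cycle 5: CDB Mul1=4; stall // r0:2,r1:1,r2:7,r3:4,r4:11,r5:Add1
cycle 6: stall // r0:2,r1:1,r2:7,r3:4,r4:11,r5:Add1
cycle 7: CDB Add2=8; issue SUB r0<-Add2 // r0:Add2,r1:1,r2:7,r3:4,r4:11,r5:Add1
cycle 8: stall // r0:Add2,r1:1,r2:7,r3:4,r4:11,r5:Add1
cycle 9: CDB Add1=6; issue ADD r0<-Add1 // r0:Add1,r1:1,r2:7,r3:4,r4:11,r5:6
cycle 10: CDB Add2=1; issue SUB r1<-Add2 // r0:Add1,r1:Add2,r2:7,r3:4,r4:11,r5:6
cycle 11: CDB Add1=13; issue ADD r5<-Add1 // r0:13,r1:Add2,r2:7,r3:4,r4:11,r5:Add1
cycle 12: issue MUL r3<-Mul1 // r0:13,r1:Add2,r2:7,r3:Mul1,r4:11,r5:Add1
cycle 13: CDB Add1=17 // r0:13,r1:Add2,r2:7,r3:Mul1,r4:11,r5:17
cycle 14: CDB Add2=9 // r0:13,r1:9,r2:7,r3:Mul1,r4:11,r5:17

STATUS = VALUE 9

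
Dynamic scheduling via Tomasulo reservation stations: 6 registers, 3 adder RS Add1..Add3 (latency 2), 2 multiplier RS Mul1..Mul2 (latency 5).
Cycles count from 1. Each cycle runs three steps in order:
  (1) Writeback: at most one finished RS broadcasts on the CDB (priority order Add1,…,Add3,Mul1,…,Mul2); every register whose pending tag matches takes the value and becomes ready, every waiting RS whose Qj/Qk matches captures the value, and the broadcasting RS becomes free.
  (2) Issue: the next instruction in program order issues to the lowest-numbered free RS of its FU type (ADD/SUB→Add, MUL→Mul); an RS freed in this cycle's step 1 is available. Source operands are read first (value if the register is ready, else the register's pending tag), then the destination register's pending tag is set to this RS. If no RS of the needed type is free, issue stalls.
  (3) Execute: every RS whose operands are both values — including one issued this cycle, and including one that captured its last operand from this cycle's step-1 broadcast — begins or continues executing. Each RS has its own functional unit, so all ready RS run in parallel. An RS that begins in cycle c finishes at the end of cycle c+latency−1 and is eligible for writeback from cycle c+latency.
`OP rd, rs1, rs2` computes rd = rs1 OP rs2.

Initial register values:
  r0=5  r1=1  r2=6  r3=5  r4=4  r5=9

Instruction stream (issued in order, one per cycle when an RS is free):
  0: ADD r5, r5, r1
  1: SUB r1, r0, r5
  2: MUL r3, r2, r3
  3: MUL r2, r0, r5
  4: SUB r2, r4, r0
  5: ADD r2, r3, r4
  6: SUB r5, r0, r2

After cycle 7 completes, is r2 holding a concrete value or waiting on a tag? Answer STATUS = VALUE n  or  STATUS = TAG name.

c1: issue ADD r5<-Add1 | r0:5,r1:1,r2:6,r3:5,r4:4,r5:Add1
c2: issue SUB r1<-Add2 | r0:5,r1:Add2,r2:6,r3:5,r4:4,r5:Add1
c3: CDB Add1=10; issue MUL r3<-Mul1 | r0:5,r1:Add2,r2:6,r3:Mul1,r4:4,r5:10
c4: issue MUL r2<-Mul2 | r0:5,r1:Add2,r2:Mul2,r3:Mul1,r4:4,r5:10
c5: CDB Add2=-5; issue SUB r2<-Add1 | r0:5,r1:-5,r2:Add1,r3:Mul1,r4:4,r5:10
c6: issue ADD r2<-Add2 | r0:5,r1:-5,r2:Add2,r3:Mul1,r4:4,r5:10
c7: CDB Add1=-1; issue SUB r5<-Add1 | r0:5,r1:-5,r2:Add2,r3:Mul1,r4:4,r5:Add1

STATUS = TAG Add2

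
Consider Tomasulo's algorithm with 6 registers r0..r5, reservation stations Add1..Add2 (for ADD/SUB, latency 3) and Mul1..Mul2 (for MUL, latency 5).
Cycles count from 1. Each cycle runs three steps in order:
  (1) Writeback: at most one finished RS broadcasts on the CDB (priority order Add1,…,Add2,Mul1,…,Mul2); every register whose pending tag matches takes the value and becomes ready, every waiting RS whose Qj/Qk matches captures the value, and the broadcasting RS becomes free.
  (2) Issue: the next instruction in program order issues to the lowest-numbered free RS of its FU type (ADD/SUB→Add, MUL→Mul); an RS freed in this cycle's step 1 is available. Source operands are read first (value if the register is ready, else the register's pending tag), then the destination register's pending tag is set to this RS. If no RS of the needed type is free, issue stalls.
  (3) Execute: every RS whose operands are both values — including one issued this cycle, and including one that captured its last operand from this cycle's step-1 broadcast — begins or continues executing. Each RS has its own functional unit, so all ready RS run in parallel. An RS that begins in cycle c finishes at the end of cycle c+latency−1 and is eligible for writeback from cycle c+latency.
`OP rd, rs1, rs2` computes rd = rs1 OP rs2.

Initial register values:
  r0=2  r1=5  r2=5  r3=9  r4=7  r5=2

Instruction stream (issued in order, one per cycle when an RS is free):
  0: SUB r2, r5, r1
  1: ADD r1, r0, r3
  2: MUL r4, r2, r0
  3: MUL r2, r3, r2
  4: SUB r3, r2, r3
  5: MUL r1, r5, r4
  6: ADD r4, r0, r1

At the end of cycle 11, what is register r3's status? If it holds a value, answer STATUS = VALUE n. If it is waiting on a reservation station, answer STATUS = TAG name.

STATUS = TAG Add1

cycle 1: issue SUB r2<-Add1 // r0:2,r1:5,r2:Add1,r3:9,r4:7,r5:2
cycle 2: issue ADD r1<-Add2 // r0:2,r1:Add2,r2:Add1,r3:9,r4:7,r5:2
cycle 3: issue MUL r4<-Mul1 // r0:2,r1:Add2,r2:Add1,r3:9,r4:Mul1,r5:2
cycle 4: CDB Add1=-3; issue MUL r2<-Mul2 // r0:2,r1:Add2,r2:Mul2,r3:9,r4:Mul1,r5:2
cycle 5: CDB Add2=11; issue SUB r3<-Add1 // r0:2,r1:11,r2:Mul2,r3:Add1,r4:Mul1,r5:2
cycle 6: stall // r0:2,r1:11,r2:Mul2,r3:Add1,r4:Mul1,r5:2
cycle 7: stall // r0:2,r1:11,r2:Mul2,r3:Add1,r4:Mul1,r5:2
cycle 8: stall // r0:2,r1:11,r2:Mul2,r3:Add1,r4:Mul1,r5:2
cycle 9: CDB Mul1=-6; issue MUL r1<-Mul1 // r0:2,r1:Mul1,r2:Mul2,r3:Add1,r4:-6,r5:2
cycle 10: CDB Mul2=-27; issue ADD r4<-Add2 // r0:2,r1:Mul1,r2:-27,r3:Add1,r4:Add2,r5:2
cycle 11: - // r0:2,r1:Mul1,r2:-27,r3:Add1,r4:Add2,r5:2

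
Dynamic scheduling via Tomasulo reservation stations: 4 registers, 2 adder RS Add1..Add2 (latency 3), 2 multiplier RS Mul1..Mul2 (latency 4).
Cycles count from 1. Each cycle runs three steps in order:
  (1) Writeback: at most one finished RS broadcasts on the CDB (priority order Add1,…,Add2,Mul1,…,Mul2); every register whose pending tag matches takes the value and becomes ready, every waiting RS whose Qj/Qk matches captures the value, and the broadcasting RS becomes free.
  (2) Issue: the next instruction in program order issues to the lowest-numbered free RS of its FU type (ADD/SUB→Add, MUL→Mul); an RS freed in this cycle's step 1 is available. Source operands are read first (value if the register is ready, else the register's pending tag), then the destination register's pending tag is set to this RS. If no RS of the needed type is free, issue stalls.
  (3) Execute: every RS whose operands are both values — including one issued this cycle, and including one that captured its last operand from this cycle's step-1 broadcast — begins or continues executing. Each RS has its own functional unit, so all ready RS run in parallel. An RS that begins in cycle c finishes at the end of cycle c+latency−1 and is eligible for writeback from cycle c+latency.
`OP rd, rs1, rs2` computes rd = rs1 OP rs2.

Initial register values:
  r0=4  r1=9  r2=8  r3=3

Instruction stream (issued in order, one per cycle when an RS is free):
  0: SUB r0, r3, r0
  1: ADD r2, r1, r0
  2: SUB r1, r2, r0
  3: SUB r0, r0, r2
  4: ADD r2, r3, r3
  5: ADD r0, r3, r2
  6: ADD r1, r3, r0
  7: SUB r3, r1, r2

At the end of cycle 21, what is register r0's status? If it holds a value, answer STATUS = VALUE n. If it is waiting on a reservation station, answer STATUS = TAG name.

  c1: issue SUB r0<-Add1  regs: r0:Add1,r1:9,r2:8,r3:3
  c2: issue ADD r2<-Add2  regs: r0:Add1,r1:9,r2:Add2,r3:3
  c3: stall  regs: r0:Add1,r1:9,r2:Add2,r3:3
  c4: CDB Add1=-1; issue SUB r1<-Add1  regs: r0:-1,r1:Add1,r2:Add2,r3:3
  c5: stall  regs: r0:-1,r1:Add1,r2:Add2,r3:3
  c6: stall  regs: r0:-1,r1:Add1,r2:Add2,r3:3
  c7: CDB Add2=8; issue SUB r0<-Add2  regs: r0:Add2,r1:Add1,r2:8,r3:3
  c8: stall  regs: r0:Add2,r1:Add1,r2:8,r3:3
  c9: stall  regs: r0:Add2,r1:Add1,r2:8,r3:3
  c10: CDB Add1=9; issue ADD r2<-Add1  regs: r0:Add2,r1:9,r2:Add1,r3:3
  c11: CDB Add2=-9; issue ADD r0<-Add2  regs: r0:Add2,r1:9,r2:Add1,r3:3
  c12: stall  regs: r0:Add2,r1:9,r2:Add1,r3:3
  c13: CDB Add1=6; issue ADD r1<-Add1  regs: r0:Add2,r1:Add1,r2:6,r3:3
  c14: stall  regs: r0:Add2,r1:Add1,r2:6,r3:3
  c15: stall  regs: r0:Add2,r1:Add1,r2:6,r3:3
  c16: CDB Add2=9; issue SUB r3<-Add2  regs: r0:9,r1:Add1,r2:6,r3:Add2
  c17: -  regs: r0:9,r1:Add1,r2:6,r3:Add2
  c18: -  regs: r0:9,r1:Add1,r2:6,r3:Add2
  c19: CDB Add1=12  regs: r0:9,r1:12,r2:6,r3:Add2
  c20: -  regs: r0:9,r1:12,r2:6,r3:Add2
  c21: -  regs: r0:9,r1:12,r2:6,r3:Add2

STATUS = VALUE 9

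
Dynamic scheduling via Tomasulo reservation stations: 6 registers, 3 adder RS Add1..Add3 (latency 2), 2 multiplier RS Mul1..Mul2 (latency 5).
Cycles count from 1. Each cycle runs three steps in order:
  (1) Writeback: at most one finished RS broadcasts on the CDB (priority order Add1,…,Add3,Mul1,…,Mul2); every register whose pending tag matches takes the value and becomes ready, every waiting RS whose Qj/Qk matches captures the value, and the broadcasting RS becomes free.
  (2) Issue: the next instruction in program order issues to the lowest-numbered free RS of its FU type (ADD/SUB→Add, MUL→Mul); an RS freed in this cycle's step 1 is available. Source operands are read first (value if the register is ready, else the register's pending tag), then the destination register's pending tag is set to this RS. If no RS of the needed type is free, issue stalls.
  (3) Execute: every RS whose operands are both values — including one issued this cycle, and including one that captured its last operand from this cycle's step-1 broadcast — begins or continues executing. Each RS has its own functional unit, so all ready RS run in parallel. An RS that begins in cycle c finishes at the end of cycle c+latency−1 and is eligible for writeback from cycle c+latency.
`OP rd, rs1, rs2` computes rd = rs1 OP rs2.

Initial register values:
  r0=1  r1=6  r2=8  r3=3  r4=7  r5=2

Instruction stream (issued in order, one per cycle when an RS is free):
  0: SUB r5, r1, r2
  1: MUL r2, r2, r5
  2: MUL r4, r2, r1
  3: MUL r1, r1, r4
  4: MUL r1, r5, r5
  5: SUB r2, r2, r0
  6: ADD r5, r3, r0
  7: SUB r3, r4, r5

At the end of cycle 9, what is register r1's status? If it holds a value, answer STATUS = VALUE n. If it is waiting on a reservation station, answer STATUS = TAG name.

cycle 1: issue SUB r5<-Add1 // r0:1,r1:6,r2:8,r3:3,r4:7,r5:Add1
cycle 2: issue MUL r2<-Mul1 // r0:1,r1:6,r2:Mul1,r3:3,r4:7,r5:Add1
cycle 3: CDB Add1=-2; issue MUL r4<-Mul2 // r0:1,r1:6,r2:Mul1,r3:3,r4:Mul2,r5:-2
cycle 4: stall // r0:1,r1:6,r2:Mul1,r3:3,r4:Mul2,r5:-2
cycle 5: stall // r0:1,r1:6,r2:Mul1,r3:3,r4:Mul2,r5:-2
cycle 6: stall // r0:1,r1:6,r2:Mul1,r3:3,r4:Mul2,r5:-2
cycle 7: stall // r0:1,r1:6,r2:Mul1,r3:3,r4:Mul2,r5:-2
cycle 8: CDB Mul1=-16; issue MUL r1<-Mul1 // r0:1,r1:Mul1,r2:-16,r3:3,r4:Mul2,r5:-2
cycle 9: stall // r0:1,r1:Mul1,r2:-16,r3:3,r4:Mul2,r5:-2

STATUS = TAG Mul1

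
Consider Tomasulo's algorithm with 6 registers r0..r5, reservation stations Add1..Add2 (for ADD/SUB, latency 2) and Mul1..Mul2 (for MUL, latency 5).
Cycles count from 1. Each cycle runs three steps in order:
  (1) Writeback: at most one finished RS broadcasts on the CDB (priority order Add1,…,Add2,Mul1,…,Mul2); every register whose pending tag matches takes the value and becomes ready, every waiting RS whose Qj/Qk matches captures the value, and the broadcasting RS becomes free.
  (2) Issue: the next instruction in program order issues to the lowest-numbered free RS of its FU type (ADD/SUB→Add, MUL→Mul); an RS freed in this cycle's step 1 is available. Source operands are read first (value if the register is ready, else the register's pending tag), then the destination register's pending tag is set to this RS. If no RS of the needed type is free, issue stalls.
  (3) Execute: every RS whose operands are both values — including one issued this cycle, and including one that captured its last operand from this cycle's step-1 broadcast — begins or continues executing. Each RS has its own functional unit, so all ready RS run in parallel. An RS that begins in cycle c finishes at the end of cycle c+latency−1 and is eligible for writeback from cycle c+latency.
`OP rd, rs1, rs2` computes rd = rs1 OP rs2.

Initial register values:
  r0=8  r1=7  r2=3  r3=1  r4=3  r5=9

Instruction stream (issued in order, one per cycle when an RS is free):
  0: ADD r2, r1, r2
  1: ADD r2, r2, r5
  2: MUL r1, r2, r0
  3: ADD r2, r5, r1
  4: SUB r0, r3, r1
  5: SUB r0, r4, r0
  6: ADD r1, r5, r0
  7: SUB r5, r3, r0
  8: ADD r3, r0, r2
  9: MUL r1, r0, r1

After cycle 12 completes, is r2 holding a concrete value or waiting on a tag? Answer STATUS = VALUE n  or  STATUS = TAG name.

STATUS = VALUE 161

cycle 1: issue ADD r2<-Add1 // r0:8,r1:7,r2:Add1,r3:1,r4:3,r5:9
cycle 2: issue ADD r2<-Add2 // r0:8,r1:7,r2:Add2,r3:1,r4:3,r5:9
cycle 3: CDB Add1=10; issue MUL r1<-Mul1 // r0:8,r1:Mul1,r2:Add2,r3:1,r4:3,r5:9
cycle 4: issue ADD r2<-Add1 // r0:8,r1:Mul1,r2:Add1,r3:1,r4:3,r5:9
cycle 5: CDB Add2=19; issue SUB r0<-Add2 // r0:Add2,r1:Mul1,r2:Add1,r3:1,r4:3,r5:9
cycle 6: stall // r0:Add2,r1:Mul1,r2:Add1,r3:1,r4:3,r5:9
cycle 7: stall // r0:Add2,r1:Mul1,r2:Add1,r3:1,r4:3,r5:9
cycle 8: stall // r0:Add2,r1:Mul1,r2:Add1,r3:1,r4:3,r5:9
cycle 9: stall // r0:Add2,r1:Mul1,r2:Add1,r3:1,r4:3,r5:9
cycle 10: CDB Mul1=152; stall // r0:Add2,r1:152,r2:Add1,r3:1,r4:3,r5:9
cycle 11: stall // r0:Add2,r1:152,r2:Add1,r3:1,r4:3,r5:9
cycle 12: CDB Add1=161; issue SUB r0<-Add1 // r0:Add1,r1:152,r2:161,r3:1,r4:3,r5:9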